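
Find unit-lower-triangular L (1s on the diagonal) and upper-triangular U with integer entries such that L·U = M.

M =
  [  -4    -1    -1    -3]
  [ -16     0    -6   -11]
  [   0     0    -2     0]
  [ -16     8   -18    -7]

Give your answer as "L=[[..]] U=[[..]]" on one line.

L=[[1,0,0,0],[4,1,0,0],[0,0,1,0],[4,3,4,1]] U=[[-4,-1,-1,-3],[0,4,-2,1],[0,0,-2,0],[0,0,0,2]]

  R1 -= 4·R0 → [0,4,-2,1]
  R2 -= 0·R0 → [0,0,-2,0]
  R3 -= 4·R0 → [0,12,-14,5]
  R2 -= 0·R1 → [0,0,-2,0]
  R3 -= 3·R1 → [0,0,-8,2]
  R3 -= 4·R2 → [0,0,0,2]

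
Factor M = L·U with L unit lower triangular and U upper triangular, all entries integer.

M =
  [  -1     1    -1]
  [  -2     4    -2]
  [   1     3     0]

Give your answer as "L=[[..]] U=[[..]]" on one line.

  row1 -= 2·row0 → [0,2,0]
  row2 -= -1·row0 → [0,4,-1]
  row2 -= 2·row1 → [0,0,-1]

L=[[1,0,0],[2,1,0],[-1,2,1]] U=[[-1,1,-1],[0,2,0],[0,0,-1]]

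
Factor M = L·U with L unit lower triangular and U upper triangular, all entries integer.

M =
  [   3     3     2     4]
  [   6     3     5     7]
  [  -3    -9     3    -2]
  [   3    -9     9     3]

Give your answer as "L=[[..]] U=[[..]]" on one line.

  R1 -= 2·R0 → [0,-3,1,-1]
  R2 -= -1·R0 → [0,-6,5,2]
  R3 -= 1·R0 → [0,-12,7,-1]
  R2 -= 2·R1 → [0,0,3,4]
  R3 -= 4·R1 → [0,0,3,3]
  R3 -= 1·R2 → [0,0,0,-1]

L=[[1,0,0,0],[2,1,0,0],[-1,2,1,0],[1,4,1,1]] U=[[3,3,2,4],[0,-3,1,-1],[0,0,3,4],[0,0,0,-1]]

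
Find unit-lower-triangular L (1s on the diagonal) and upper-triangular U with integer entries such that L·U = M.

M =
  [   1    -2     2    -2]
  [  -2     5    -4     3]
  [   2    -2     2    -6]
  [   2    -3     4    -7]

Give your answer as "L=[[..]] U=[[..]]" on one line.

  r1 -= -2·r0 → [0,1,0,-1]
  r2 -= 2·r0 → [0,2,-2,-2]
  r3 -= 2·r0 → [0,1,0,-3]
  r2 -= 2·r1 → [0,0,-2,0]
  r3 -= 1·r1 → [0,0,0,-2]
  r3 -= 0·r2 → [0,0,0,-2]

L=[[1,0,0,0],[-2,1,0,0],[2,2,1,0],[2,1,0,1]] U=[[1,-2,2,-2],[0,1,0,-1],[0,0,-2,0],[0,0,0,-2]]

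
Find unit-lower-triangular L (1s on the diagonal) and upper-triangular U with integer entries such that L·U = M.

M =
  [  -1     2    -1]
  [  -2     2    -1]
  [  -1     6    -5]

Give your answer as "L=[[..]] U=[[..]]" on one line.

L=[[1,0,0],[2,1,0],[1,-2,1]] U=[[-1,2,-1],[0,-2,1],[0,0,-2]]

  R1 -= 2·R0 → [0,-2,1]
  R2 -= 1·R0 → [0,4,-4]
  R2 -= -2·R1 → [0,0,-2]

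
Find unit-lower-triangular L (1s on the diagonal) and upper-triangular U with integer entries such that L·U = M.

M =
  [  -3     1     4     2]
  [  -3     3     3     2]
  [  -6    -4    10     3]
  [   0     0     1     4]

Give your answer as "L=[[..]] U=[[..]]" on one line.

L=[[1,0,0,0],[1,1,0,0],[2,-3,1,0],[0,0,-1,1]] U=[[-3,1,4,2],[0,2,-1,0],[0,0,-1,-1],[0,0,0,3]]

  R1 -= 1·R0 → [0,2,-1,0]
  R2 -= 2·R0 → [0,-6,2,-1]
  R3 -= 0·R0 → [0,0,1,4]
  R2 -= -3·R1 → [0,0,-1,-1]
  R3 -= 0·R1 → [0,0,1,4]
  R3 -= -1·R2 → [0,0,0,3]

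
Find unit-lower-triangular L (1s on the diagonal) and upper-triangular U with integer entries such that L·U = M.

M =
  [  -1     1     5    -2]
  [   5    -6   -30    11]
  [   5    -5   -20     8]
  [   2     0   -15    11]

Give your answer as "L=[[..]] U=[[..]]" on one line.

L=[[1,0,0,0],[-5,1,0,0],[-5,0,1,0],[-2,-2,-3,1]] U=[[-1,1,5,-2],[0,-1,-5,1],[0,0,5,-2],[0,0,0,3]]

  R1 -= -5·R0 → [0,-1,-5,1]
  R2 -= -5·R0 → [0,0,5,-2]
  R3 -= -2·R0 → [0,2,-5,7]
  R2 -= 0·R1 → [0,0,5,-2]
  R3 -= -2·R1 → [0,0,-15,9]
  R3 -= -3·R2 → [0,0,0,3]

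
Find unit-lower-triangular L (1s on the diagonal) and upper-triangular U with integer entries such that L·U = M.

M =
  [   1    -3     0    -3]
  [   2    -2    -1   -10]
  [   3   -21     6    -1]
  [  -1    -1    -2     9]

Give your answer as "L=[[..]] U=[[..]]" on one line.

  row1 -= 2·row0 → [0,4,-1,-4]
  row2 -= 3·row0 → [0,-12,6,8]
  row3 -= -1·row0 → [0,-4,-2,6]
  row2 -= -3·row1 → [0,0,3,-4]
  row3 -= -1·row1 → [0,0,-3,2]
  row3 -= -1·row2 → [0,0,0,-2]

L=[[1,0,0,0],[2,1,0,0],[3,-3,1,0],[-1,-1,-1,1]] U=[[1,-3,0,-3],[0,4,-1,-4],[0,0,3,-4],[0,0,0,-2]]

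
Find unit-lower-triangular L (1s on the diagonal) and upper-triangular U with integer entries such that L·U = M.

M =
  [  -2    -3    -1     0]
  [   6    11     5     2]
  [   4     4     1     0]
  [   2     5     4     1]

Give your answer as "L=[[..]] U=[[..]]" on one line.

  r1 -= -3·r0 → [0,2,2,2]
  r2 -= -2·r0 → [0,-2,-1,0]
  r3 -= -1·r0 → [0,2,3,1]
  r2 -= -1·r1 → [0,0,1,2]
  r3 -= 1·r1 → [0,0,1,-1]
  r3 -= 1·r2 → [0,0,0,-3]

L=[[1,0,0,0],[-3,1,0,0],[-2,-1,1,0],[-1,1,1,1]] U=[[-2,-3,-1,0],[0,2,2,2],[0,0,1,2],[0,0,0,-3]]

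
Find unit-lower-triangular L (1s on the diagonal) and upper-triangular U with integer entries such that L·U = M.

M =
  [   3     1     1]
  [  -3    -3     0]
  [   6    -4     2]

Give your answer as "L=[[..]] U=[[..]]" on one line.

  row1 -= -1·row0 → [0,-2,1]
  row2 -= 2·row0 → [0,-6,0]
  row2 -= 3·row1 → [0,0,-3]

L=[[1,0,0],[-1,1,0],[2,3,1]] U=[[3,1,1],[0,-2,1],[0,0,-3]]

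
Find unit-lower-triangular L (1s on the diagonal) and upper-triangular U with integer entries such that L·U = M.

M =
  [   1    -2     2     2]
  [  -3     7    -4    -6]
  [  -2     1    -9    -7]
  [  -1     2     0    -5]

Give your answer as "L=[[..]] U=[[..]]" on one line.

  r1 -= -3·r0 → [0,1,2,0]
  r2 -= -2·r0 → [0,-3,-5,-3]
  r3 -= -1·r0 → [0,0,2,-3]
  r2 -= -3·r1 → [0,0,1,-3]
  r3 -= 0·r1 → [0,0,2,-3]
  r3 -= 2·r2 → [0,0,0,3]

L=[[1,0,0,0],[-3,1,0,0],[-2,-3,1,0],[-1,0,2,1]] U=[[1,-2,2,2],[0,1,2,0],[0,0,1,-3],[0,0,0,3]]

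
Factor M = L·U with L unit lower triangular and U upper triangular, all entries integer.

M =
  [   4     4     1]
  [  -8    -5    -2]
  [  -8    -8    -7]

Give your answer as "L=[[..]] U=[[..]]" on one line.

  R1 -= -2·R0 → [0,3,0]
  R2 -= -2·R0 → [0,0,-5]
  R2 -= 0·R1 → [0,0,-5]

L=[[1,0,0],[-2,1,0],[-2,0,1]] U=[[4,4,1],[0,3,0],[0,0,-5]]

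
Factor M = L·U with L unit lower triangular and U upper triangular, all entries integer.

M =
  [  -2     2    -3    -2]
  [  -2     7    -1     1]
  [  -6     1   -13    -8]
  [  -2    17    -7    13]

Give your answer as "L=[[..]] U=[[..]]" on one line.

  r1 -= 1·r0 → [0,5,2,3]
  r2 -= 3·r0 → [0,-5,-4,-2]
  r3 -= 1·r0 → [0,15,-4,15]
  r2 -= -1·r1 → [0,0,-2,1]
  r3 -= 3·r1 → [0,0,-10,6]
  r3 -= 5·r2 → [0,0,0,1]

L=[[1,0,0,0],[1,1,0,0],[3,-1,1,0],[1,3,5,1]] U=[[-2,2,-3,-2],[0,5,2,3],[0,0,-2,1],[0,0,0,1]]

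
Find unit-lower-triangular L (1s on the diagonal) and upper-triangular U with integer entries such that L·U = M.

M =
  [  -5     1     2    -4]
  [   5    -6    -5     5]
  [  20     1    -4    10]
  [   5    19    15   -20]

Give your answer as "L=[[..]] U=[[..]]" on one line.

L=[[1,0,0,0],[-1,1,0,0],[-4,-1,1,0],[-1,-4,5,1]] U=[[-5,1,2,-4],[0,-5,-3,1],[0,0,1,-5],[0,0,0,5]]

  row1 -= -1·row0 → [0,-5,-3,1]
  row2 -= -4·row0 → [0,5,4,-6]
  row3 -= -1·row0 → [0,20,17,-24]
  row2 -= -1·row1 → [0,0,1,-5]
  row3 -= -4·row1 → [0,0,5,-20]
  row3 -= 5·row2 → [0,0,0,5]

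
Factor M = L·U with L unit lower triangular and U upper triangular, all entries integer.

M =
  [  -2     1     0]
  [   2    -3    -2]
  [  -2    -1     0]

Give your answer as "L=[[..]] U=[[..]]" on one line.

  row1 -= -1·row0 → [0,-2,-2]
  row2 -= 1·row0 → [0,-2,0]
  row2 -= 1·row1 → [0,0,2]

L=[[1,0,0],[-1,1,0],[1,1,1]] U=[[-2,1,0],[0,-2,-2],[0,0,2]]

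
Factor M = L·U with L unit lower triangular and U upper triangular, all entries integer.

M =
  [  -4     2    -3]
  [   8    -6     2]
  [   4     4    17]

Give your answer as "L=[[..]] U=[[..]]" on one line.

L=[[1,0,0],[-2,1,0],[-1,-3,1]] U=[[-4,2,-3],[0,-2,-4],[0,0,2]]

  r1 -= -2·r0 → [0,-2,-4]
  r2 -= -1·r0 → [0,6,14]
  r2 -= -3·r1 → [0,0,2]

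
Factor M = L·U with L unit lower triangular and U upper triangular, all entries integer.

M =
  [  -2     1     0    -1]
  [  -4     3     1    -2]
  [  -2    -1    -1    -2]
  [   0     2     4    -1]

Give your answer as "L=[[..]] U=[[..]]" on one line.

  row1 -= 2·row0 → [0,1,1,0]
  row2 -= 1·row0 → [0,-2,-1,-1]
  row3 -= 0·row0 → [0,2,4,-1]
  row2 -= -2·row1 → [0,0,1,-1]
  row3 -= 2·row1 → [0,0,2,-1]
  row3 -= 2·row2 → [0,0,0,1]

L=[[1,0,0,0],[2,1,0,0],[1,-2,1,0],[0,2,2,1]] U=[[-2,1,0,-1],[0,1,1,0],[0,0,1,-1],[0,0,0,1]]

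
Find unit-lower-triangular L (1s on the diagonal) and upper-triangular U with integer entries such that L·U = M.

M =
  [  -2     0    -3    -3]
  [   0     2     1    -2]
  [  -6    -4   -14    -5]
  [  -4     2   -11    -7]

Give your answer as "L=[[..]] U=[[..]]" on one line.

L=[[1,0,0,0],[0,1,0,0],[3,-2,1,0],[2,1,2,1]] U=[[-2,0,-3,-3],[0,2,1,-2],[0,0,-3,0],[0,0,0,1]]

  r1 -= 0·r0 → [0,2,1,-2]
  r2 -= 3·r0 → [0,-4,-5,4]
  r3 -= 2·r0 → [0,2,-5,-1]
  r2 -= -2·r1 → [0,0,-3,0]
  r3 -= 1·r1 → [0,0,-6,1]
  r3 -= 2·r2 → [0,0,0,1]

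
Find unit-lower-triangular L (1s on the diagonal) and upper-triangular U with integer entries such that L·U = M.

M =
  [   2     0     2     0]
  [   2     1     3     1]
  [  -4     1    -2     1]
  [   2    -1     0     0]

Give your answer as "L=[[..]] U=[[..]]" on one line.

L=[[1,0,0,0],[1,1,0,0],[-2,1,1,0],[1,-1,-1,1]] U=[[2,0,2,0],[0,1,1,1],[0,0,1,0],[0,0,0,1]]

  R1 -= 1·R0 → [0,1,1,1]
  R2 -= -2·R0 → [0,1,2,1]
  R3 -= 1·R0 → [0,-1,-2,0]
  R2 -= 1·R1 → [0,0,1,0]
  R3 -= -1·R1 → [0,0,-1,1]
  R3 -= -1·R2 → [0,0,0,1]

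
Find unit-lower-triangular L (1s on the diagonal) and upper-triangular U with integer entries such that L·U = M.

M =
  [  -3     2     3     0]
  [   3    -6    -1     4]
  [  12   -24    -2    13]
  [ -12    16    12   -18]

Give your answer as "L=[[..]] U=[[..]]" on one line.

  r1 -= -1·r0 → [0,-4,2,4]
  r2 -= -4·r0 → [0,-16,10,13]
  r3 -= 4·r0 → [0,8,0,-18]
  r2 -= 4·r1 → [0,0,2,-3]
  r3 -= -2·r1 → [0,0,4,-10]
  r3 -= 2·r2 → [0,0,0,-4]

L=[[1,0,0,0],[-1,1,0,0],[-4,4,1,0],[4,-2,2,1]] U=[[-3,2,3,0],[0,-4,2,4],[0,0,2,-3],[0,0,0,-4]]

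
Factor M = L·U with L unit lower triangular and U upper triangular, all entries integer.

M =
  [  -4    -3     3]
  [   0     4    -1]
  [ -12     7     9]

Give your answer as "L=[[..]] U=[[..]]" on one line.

L=[[1,0,0],[0,1,0],[3,4,1]] U=[[-4,-3,3],[0,4,-1],[0,0,4]]

  R1 -= 0·R0 → [0,4,-1]
  R2 -= 3·R0 → [0,16,0]
  R2 -= 4·R1 → [0,0,4]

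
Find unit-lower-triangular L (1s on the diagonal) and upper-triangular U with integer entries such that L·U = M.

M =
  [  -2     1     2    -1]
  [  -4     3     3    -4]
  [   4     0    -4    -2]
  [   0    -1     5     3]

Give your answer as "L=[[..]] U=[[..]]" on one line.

L=[[1,0,0,0],[2,1,0,0],[-2,2,1,0],[0,-1,2,1]] U=[[-2,1,2,-1],[0,1,-1,-2],[0,0,2,0],[0,0,0,1]]

  r1 -= 2·r0 → [0,1,-1,-2]
  r2 -= -2·r0 → [0,2,0,-4]
  r3 -= 0·r0 → [0,-1,5,3]
  r2 -= 2·r1 → [0,0,2,0]
  r3 -= -1·r1 → [0,0,4,1]
  r3 -= 2·r2 → [0,0,0,1]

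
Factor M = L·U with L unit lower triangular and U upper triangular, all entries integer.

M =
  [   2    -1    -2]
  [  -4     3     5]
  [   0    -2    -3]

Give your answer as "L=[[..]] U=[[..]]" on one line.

  R1 -= -2·R0 → [0,1,1]
  R2 -= 0·R0 → [0,-2,-3]
  R2 -= -2·R1 → [0,0,-1]

L=[[1,0,0],[-2,1,0],[0,-2,1]] U=[[2,-1,-2],[0,1,1],[0,0,-1]]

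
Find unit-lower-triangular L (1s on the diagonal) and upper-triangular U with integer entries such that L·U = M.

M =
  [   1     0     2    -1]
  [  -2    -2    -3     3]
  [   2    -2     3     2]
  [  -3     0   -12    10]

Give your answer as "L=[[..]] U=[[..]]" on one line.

  row1 -= -2·row0 → [0,-2,1,1]
  row2 -= 2·row0 → [0,-2,-1,4]
  row3 -= -3·row0 → [0,0,-6,7]
  row2 -= 1·row1 → [0,0,-2,3]
  row3 -= 0·row1 → [0,0,-6,7]
  row3 -= 3·row2 → [0,0,0,-2]

L=[[1,0,0,0],[-2,1,0,0],[2,1,1,0],[-3,0,3,1]] U=[[1,0,2,-1],[0,-2,1,1],[0,0,-2,3],[0,0,0,-2]]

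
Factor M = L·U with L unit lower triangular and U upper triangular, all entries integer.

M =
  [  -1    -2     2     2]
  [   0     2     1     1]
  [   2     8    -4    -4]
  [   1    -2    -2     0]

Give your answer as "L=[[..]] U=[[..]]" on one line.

L=[[1,0,0,0],[0,1,0,0],[-2,2,1,0],[-1,-2,-1,1]] U=[[-1,-2,2,2],[0,2,1,1],[0,0,-2,-2],[0,0,0,2]]

  row1 -= 0·row0 → [0,2,1,1]
  row2 -= -2·row0 → [0,4,0,0]
  row3 -= -1·row0 → [0,-4,0,2]
  row2 -= 2·row1 → [0,0,-2,-2]
  row3 -= -2·row1 → [0,0,2,4]
  row3 -= -1·row2 → [0,0,0,2]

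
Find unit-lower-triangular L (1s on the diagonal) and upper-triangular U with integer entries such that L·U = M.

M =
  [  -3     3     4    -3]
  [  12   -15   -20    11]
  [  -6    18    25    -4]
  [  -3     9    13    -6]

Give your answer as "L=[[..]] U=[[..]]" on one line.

  row1 -= -4·row0 → [0,-3,-4,-1]
  row2 -= 2·row0 → [0,12,17,2]
  row3 -= 1·row0 → [0,6,9,-3]
  row2 -= -4·row1 → [0,0,1,-2]
  row3 -= -2·row1 → [0,0,1,-5]
  row3 -= 1·row2 → [0,0,0,-3]

L=[[1,0,0,0],[-4,1,0,0],[2,-4,1,0],[1,-2,1,1]] U=[[-3,3,4,-3],[0,-3,-4,-1],[0,0,1,-2],[0,0,0,-3]]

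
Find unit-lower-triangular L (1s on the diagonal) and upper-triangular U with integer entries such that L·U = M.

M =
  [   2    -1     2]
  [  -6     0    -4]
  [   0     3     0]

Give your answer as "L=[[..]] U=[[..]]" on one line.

  R1 -= -3·R0 → [0,-3,2]
  R2 -= 0·R0 → [0,3,0]
  R2 -= -1·R1 → [0,0,2]

L=[[1,0,0],[-3,1,0],[0,-1,1]] U=[[2,-1,2],[0,-3,2],[0,0,2]]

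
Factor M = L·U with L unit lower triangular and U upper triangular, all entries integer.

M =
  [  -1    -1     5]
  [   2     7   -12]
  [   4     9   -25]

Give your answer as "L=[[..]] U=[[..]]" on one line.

  r1 -= -2·r0 → [0,5,-2]
  r2 -= -4·r0 → [0,5,-5]
  r2 -= 1·r1 → [0,0,-3]

L=[[1,0,0],[-2,1,0],[-4,1,1]] U=[[-1,-1,5],[0,5,-2],[0,0,-3]]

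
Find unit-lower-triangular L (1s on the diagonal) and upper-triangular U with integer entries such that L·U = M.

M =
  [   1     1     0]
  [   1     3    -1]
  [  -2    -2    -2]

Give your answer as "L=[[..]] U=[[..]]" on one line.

L=[[1,0,0],[1,1,0],[-2,0,1]] U=[[1,1,0],[0,2,-1],[0,0,-2]]

  r1 -= 1·r0 → [0,2,-1]
  r2 -= -2·r0 → [0,0,-2]
  r2 -= 0·r1 → [0,0,-2]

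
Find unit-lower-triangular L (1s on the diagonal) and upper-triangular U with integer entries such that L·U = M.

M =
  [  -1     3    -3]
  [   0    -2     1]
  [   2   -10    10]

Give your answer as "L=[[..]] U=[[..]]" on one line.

L=[[1,0,0],[0,1,0],[-2,2,1]] U=[[-1,3,-3],[0,-2,1],[0,0,2]]

  r1 -= 0·r0 → [0,-2,1]
  r2 -= -2·r0 → [0,-4,4]
  r2 -= 2·r1 → [0,0,2]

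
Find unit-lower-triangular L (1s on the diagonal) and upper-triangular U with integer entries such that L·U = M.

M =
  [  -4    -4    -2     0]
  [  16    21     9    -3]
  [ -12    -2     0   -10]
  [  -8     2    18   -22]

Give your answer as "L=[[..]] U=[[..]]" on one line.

L=[[1,0,0,0],[-4,1,0,0],[3,2,1,0],[2,2,5,1]] U=[[-4,-4,-2,0],[0,5,1,-3],[0,0,4,-4],[0,0,0,4]]

  row1 -= -4·row0 → [0,5,1,-3]
  row2 -= 3·row0 → [0,10,6,-10]
  row3 -= 2·row0 → [0,10,22,-22]
  row2 -= 2·row1 → [0,0,4,-4]
  row3 -= 2·row1 → [0,0,20,-16]
  row3 -= 5·row2 → [0,0,0,4]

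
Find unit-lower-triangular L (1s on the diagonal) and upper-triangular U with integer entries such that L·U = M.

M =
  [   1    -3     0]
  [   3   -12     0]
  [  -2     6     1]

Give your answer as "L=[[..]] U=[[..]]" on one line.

  r1 -= 3·r0 → [0,-3,0]
  r2 -= -2·r0 → [0,0,1]
  r2 -= 0·r1 → [0,0,1]

L=[[1,0,0],[3,1,0],[-2,0,1]] U=[[1,-3,0],[0,-3,0],[0,0,1]]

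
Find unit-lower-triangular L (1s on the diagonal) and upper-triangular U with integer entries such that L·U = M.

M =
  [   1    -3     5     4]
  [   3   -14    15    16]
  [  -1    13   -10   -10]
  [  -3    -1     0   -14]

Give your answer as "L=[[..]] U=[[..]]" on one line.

L=[[1,0,0,0],[3,1,0,0],[-1,-2,1,0],[-3,2,-3,1]] U=[[1,-3,5,4],[0,-5,0,4],[0,0,-5,2],[0,0,0,-4]]

  R1 -= 3·R0 → [0,-5,0,4]
  R2 -= -1·R0 → [0,10,-5,-6]
  R3 -= -3·R0 → [0,-10,15,-2]
  R2 -= -2·R1 → [0,0,-5,2]
  R3 -= 2·R1 → [0,0,15,-10]
  R3 -= -3·R2 → [0,0,0,-4]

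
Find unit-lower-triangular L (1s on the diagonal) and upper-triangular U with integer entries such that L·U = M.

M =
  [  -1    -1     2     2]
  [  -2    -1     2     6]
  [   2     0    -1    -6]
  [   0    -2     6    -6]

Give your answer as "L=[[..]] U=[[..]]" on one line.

  r1 -= 2·r0 → [0,1,-2,2]
  r2 -= -2·r0 → [0,-2,3,-2]
  r3 -= 0·r0 → [0,-2,6,-6]
  r2 -= -2·r1 → [0,0,-1,2]
  r3 -= -2·r1 → [0,0,2,-2]
  r3 -= -2·r2 → [0,0,0,2]

L=[[1,0,0,0],[2,1,0,0],[-2,-2,1,0],[0,-2,-2,1]] U=[[-1,-1,2,2],[0,1,-2,2],[0,0,-1,2],[0,0,0,2]]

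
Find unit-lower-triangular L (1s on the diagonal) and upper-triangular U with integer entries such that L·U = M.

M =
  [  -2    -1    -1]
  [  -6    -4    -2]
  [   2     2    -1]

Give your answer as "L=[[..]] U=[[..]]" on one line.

L=[[1,0,0],[3,1,0],[-1,-1,1]] U=[[-2,-1,-1],[0,-1,1],[0,0,-1]]

  r1 -= 3·r0 → [0,-1,1]
  r2 -= -1·r0 → [0,1,-2]
  r2 -= -1·r1 → [0,0,-1]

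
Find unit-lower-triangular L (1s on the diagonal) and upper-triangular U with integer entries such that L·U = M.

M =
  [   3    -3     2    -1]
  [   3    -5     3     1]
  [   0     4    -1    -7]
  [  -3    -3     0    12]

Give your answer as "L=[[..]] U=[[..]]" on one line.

L=[[1,0,0,0],[1,1,0,0],[0,-2,1,0],[-1,3,-1,1]] U=[[3,-3,2,-1],[0,-2,1,2],[0,0,1,-3],[0,0,0,2]]

  row1 -= 1·row0 → [0,-2,1,2]
  row2 -= 0·row0 → [0,4,-1,-7]
  row3 -= -1·row0 → [0,-6,2,11]
  row2 -= -2·row1 → [0,0,1,-3]
  row3 -= 3·row1 → [0,0,-1,5]
  row3 -= -1·row2 → [0,0,0,2]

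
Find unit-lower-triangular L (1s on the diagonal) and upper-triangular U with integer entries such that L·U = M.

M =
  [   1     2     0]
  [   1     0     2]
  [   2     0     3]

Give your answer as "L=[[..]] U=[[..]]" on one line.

L=[[1,0,0],[1,1,0],[2,2,1]] U=[[1,2,0],[0,-2,2],[0,0,-1]]

  row1 -= 1·row0 → [0,-2,2]
  row2 -= 2·row0 → [0,-4,3]
  row2 -= 2·row1 → [0,0,-1]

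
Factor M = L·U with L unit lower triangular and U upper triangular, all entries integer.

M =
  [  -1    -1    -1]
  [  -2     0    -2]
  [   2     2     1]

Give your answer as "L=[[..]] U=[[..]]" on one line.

L=[[1,0,0],[2,1,0],[-2,0,1]] U=[[-1,-1,-1],[0,2,0],[0,0,-1]]

  row1 -= 2·row0 → [0,2,0]
  row2 -= -2·row0 → [0,0,-1]
  row2 -= 0·row1 → [0,0,-1]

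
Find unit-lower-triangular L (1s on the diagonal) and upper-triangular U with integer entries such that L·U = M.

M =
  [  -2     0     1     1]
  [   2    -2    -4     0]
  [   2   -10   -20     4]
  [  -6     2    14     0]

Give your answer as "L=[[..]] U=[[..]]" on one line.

  r1 -= -1·r0 → [0,-2,-3,1]
  r2 -= -1·r0 → [0,-10,-19,5]
  r3 -= 3·r0 → [0,2,11,-3]
  r2 -= 5·r1 → [0,0,-4,0]
  r3 -= -1·r1 → [0,0,8,-2]
  r3 -= -2·r2 → [0,0,0,-2]

L=[[1,0,0,0],[-1,1,0,0],[-1,5,1,0],[3,-1,-2,1]] U=[[-2,0,1,1],[0,-2,-3,1],[0,0,-4,0],[0,0,0,-2]]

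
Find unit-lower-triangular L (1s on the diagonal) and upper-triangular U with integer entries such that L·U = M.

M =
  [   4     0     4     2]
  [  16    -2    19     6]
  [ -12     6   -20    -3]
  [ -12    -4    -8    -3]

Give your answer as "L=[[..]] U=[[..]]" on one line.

  r1 -= 4·r0 → [0,-2,3,-2]
  r2 -= -3·r0 → [0,6,-8,3]
  r3 -= -3·r0 → [0,-4,4,3]
  r2 -= -3·r1 → [0,0,1,-3]
  r3 -= 2·r1 → [0,0,-2,7]
  r3 -= -2·r2 → [0,0,0,1]

L=[[1,0,0,0],[4,1,0,0],[-3,-3,1,0],[-3,2,-2,1]] U=[[4,0,4,2],[0,-2,3,-2],[0,0,1,-3],[0,0,0,1]]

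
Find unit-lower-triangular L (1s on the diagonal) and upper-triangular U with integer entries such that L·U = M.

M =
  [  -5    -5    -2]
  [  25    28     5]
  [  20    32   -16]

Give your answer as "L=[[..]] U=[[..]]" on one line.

  row1 -= -5·row0 → [0,3,-5]
  row2 -= -4·row0 → [0,12,-24]
  row2 -= 4·row1 → [0,0,-4]

L=[[1,0,0],[-5,1,0],[-4,4,1]] U=[[-5,-5,-2],[0,3,-5],[0,0,-4]]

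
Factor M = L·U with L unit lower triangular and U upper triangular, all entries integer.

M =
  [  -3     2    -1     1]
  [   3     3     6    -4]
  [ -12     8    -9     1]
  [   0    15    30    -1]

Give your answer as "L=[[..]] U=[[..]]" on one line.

  R1 -= -1·R0 → [0,5,5,-3]
  R2 -= 4·R0 → [0,0,-5,-3]
  R3 -= 0·R0 → [0,15,30,-1]
  R2 -= 0·R1 → [0,0,-5,-3]
  R3 -= 3·R1 → [0,0,15,8]
  R3 -= -3·R2 → [0,0,0,-1]

L=[[1,0,0,0],[-1,1,0,0],[4,0,1,0],[0,3,-3,1]] U=[[-3,2,-1,1],[0,5,5,-3],[0,0,-5,-3],[0,0,0,-1]]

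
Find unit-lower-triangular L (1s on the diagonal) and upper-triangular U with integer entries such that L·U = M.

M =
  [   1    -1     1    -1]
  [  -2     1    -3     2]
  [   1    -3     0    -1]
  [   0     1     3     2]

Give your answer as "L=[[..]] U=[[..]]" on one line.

L=[[1,0,0,0],[-2,1,0,0],[1,2,1,0],[0,-1,2,1]] U=[[1,-1,1,-1],[0,-1,-1,0],[0,0,1,0],[0,0,0,2]]

  row1 -= -2·row0 → [0,-1,-1,0]
  row2 -= 1·row0 → [0,-2,-1,0]
  row3 -= 0·row0 → [0,1,3,2]
  row2 -= 2·row1 → [0,0,1,0]
  row3 -= -1·row1 → [0,0,2,2]
  row3 -= 2·row2 → [0,0,0,2]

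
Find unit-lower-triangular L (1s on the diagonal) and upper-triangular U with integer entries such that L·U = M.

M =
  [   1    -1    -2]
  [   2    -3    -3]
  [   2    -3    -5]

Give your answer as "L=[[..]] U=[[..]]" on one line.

  row1 -= 2·row0 → [0,-1,1]
  row2 -= 2·row0 → [0,-1,-1]
  row2 -= 1·row1 → [0,0,-2]

L=[[1,0,0],[2,1,0],[2,1,1]] U=[[1,-1,-2],[0,-1,1],[0,0,-2]]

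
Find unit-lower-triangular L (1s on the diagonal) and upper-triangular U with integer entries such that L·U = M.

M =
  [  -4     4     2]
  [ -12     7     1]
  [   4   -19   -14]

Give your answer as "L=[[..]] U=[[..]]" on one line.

L=[[1,0,0],[3,1,0],[-1,3,1]] U=[[-4,4,2],[0,-5,-5],[0,0,3]]

  row1 -= 3·row0 → [0,-5,-5]
  row2 -= -1·row0 → [0,-15,-12]
  row2 -= 3·row1 → [0,0,3]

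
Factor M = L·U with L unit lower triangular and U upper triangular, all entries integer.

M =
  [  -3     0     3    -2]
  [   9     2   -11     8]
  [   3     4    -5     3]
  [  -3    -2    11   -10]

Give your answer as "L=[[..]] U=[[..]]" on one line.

  row1 -= -3·row0 → [0,2,-2,2]
  row2 -= -1·row0 → [0,4,-2,1]
  row3 -= 1·row0 → [0,-2,8,-8]
  row2 -= 2·row1 → [0,0,2,-3]
  row3 -= -1·row1 → [0,0,6,-6]
  row3 -= 3·row2 → [0,0,0,3]

L=[[1,0,0,0],[-3,1,0,0],[-1,2,1,0],[1,-1,3,1]] U=[[-3,0,3,-2],[0,2,-2,2],[0,0,2,-3],[0,0,0,3]]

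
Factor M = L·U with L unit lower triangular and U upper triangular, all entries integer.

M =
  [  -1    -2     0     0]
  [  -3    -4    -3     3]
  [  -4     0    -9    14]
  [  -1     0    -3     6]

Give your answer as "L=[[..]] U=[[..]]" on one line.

  row1 -= 3·row0 → [0,2,-3,3]
  row2 -= 4·row0 → [0,8,-9,14]
  row3 -= 1·row0 → [0,2,-3,6]
  row2 -= 4·row1 → [0,0,3,2]
  row3 -= 1·row1 → [0,0,0,3]
  row3 -= 0·row2 → [0,0,0,3]

L=[[1,0,0,0],[3,1,0,0],[4,4,1,0],[1,1,0,1]] U=[[-1,-2,0,0],[0,2,-3,3],[0,0,3,2],[0,0,0,3]]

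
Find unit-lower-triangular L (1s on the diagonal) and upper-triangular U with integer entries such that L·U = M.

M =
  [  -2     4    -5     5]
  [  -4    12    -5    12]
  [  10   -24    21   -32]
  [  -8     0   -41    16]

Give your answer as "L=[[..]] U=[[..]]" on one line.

  r1 -= 2·r0 → [0,4,5,2]
  r2 -= -5·r0 → [0,-4,-4,-7]
  r3 -= 4·r0 → [0,-16,-21,-4]
  r2 -= -1·r1 → [0,0,1,-5]
  r3 -= -4·r1 → [0,0,-1,4]
  r3 -= -1·r2 → [0,0,0,-1]

L=[[1,0,0,0],[2,1,0,0],[-5,-1,1,0],[4,-4,-1,1]] U=[[-2,4,-5,5],[0,4,5,2],[0,0,1,-5],[0,0,0,-1]]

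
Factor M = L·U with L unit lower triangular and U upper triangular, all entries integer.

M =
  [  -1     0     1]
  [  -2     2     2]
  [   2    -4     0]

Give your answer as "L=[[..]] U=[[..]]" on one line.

L=[[1,0,0],[2,1,0],[-2,-2,1]] U=[[-1,0,1],[0,2,0],[0,0,2]]

  r1 -= 2·r0 → [0,2,0]
  r2 -= -2·r0 → [0,-4,2]
  r2 -= -2·r1 → [0,0,2]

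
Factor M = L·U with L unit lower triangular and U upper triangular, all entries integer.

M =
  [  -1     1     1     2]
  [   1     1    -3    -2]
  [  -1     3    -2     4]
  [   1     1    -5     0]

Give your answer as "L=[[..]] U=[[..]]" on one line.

  R1 -= -1·R0 → [0,2,-2,0]
  R2 -= 1·R0 → [0,2,-3,2]
  R3 -= -1·R0 → [0,2,-4,2]
  R2 -= 1·R1 → [0,0,-1,2]
  R3 -= 1·R1 → [0,0,-2,2]
  R3 -= 2·R2 → [0,0,0,-2]

L=[[1,0,0,0],[-1,1,0,0],[1,1,1,0],[-1,1,2,1]] U=[[-1,1,1,2],[0,2,-2,0],[0,0,-1,2],[0,0,0,-2]]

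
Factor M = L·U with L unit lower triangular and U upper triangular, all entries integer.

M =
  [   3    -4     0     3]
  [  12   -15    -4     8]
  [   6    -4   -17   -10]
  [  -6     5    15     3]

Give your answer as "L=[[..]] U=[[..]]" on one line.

  R1 -= 4·R0 → [0,1,-4,-4]
  R2 -= 2·R0 → [0,4,-17,-16]
  R3 -= -2·R0 → [0,-3,15,9]
  R2 -= 4·R1 → [0,0,-1,0]
  R3 -= -3·R1 → [0,0,3,-3]
  R3 -= -3·R2 → [0,0,0,-3]

L=[[1,0,0,0],[4,1,0,0],[2,4,1,0],[-2,-3,-3,1]] U=[[3,-4,0,3],[0,1,-4,-4],[0,0,-1,0],[0,0,0,-3]]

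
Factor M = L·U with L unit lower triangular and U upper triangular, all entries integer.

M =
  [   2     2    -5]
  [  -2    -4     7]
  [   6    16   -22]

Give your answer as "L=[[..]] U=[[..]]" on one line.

L=[[1,0,0],[-1,1,0],[3,-5,1]] U=[[2,2,-5],[0,-2,2],[0,0,3]]

  r1 -= -1·r0 → [0,-2,2]
  r2 -= 3·r0 → [0,10,-7]
  r2 -= -5·r1 → [0,0,3]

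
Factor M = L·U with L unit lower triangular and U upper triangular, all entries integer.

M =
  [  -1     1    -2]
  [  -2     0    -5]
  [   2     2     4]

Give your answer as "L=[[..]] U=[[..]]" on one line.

  r1 -= 2·r0 → [0,-2,-1]
  r2 -= -2·r0 → [0,4,0]
  r2 -= -2·r1 → [0,0,-2]

L=[[1,0,0],[2,1,0],[-2,-2,1]] U=[[-1,1,-2],[0,-2,-1],[0,0,-2]]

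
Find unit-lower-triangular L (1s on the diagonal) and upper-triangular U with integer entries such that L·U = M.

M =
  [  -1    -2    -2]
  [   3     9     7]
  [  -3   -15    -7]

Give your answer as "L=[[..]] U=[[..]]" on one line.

L=[[1,0,0],[-3,1,0],[3,-3,1]] U=[[-1,-2,-2],[0,3,1],[0,0,2]]

  row1 -= -3·row0 → [0,3,1]
  row2 -= 3·row0 → [0,-9,-1]
  row2 -= -3·row1 → [0,0,2]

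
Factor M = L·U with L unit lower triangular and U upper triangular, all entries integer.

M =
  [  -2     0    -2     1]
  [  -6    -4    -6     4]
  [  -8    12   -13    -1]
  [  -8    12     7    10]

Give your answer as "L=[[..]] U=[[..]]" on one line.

L=[[1,0,0,0],[3,1,0,0],[4,-3,1,0],[4,-3,-3,1]] U=[[-2,0,-2,1],[0,-4,0,1],[0,0,-5,-2],[0,0,0,3]]

  R1 -= 3·R0 → [0,-4,0,1]
  R2 -= 4·R0 → [0,12,-5,-5]
  R3 -= 4·R0 → [0,12,15,6]
  R2 -= -3·R1 → [0,0,-5,-2]
  R3 -= -3·R1 → [0,0,15,9]
  R3 -= -3·R2 → [0,0,0,3]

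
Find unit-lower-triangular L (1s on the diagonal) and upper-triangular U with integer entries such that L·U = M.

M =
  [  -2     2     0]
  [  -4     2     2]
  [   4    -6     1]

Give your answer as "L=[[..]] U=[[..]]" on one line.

  r1 -= 2·r0 → [0,-2,2]
  r2 -= -2·r0 → [0,-2,1]
  r2 -= 1·r1 → [0,0,-1]

L=[[1,0,0],[2,1,0],[-2,1,1]] U=[[-2,2,0],[0,-2,2],[0,0,-1]]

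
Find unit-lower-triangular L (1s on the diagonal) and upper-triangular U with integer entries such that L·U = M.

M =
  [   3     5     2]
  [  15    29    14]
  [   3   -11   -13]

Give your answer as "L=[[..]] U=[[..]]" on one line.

L=[[1,0,0],[5,1,0],[1,-4,1]] U=[[3,5,2],[0,4,4],[0,0,1]]

  r1 -= 5·r0 → [0,4,4]
  r2 -= 1·r0 → [0,-16,-15]
  r2 -= -4·r1 → [0,0,1]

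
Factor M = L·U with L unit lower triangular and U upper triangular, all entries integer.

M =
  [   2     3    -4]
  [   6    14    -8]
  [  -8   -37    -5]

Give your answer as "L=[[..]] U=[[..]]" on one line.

L=[[1,0,0],[3,1,0],[-4,-5,1]] U=[[2,3,-4],[0,5,4],[0,0,-1]]

  r1 -= 3·r0 → [0,5,4]
  r2 -= -4·r0 → [0,-25,-21]
  r2 -= -5·r1 → [0,0,-1]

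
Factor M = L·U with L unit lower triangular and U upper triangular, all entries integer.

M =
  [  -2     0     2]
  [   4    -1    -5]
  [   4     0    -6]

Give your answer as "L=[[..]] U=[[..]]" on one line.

  R1 -= -2·R0 → [0,-1,-1]
  R2 -= -2·R0 → [0,0,-2]
  R2 -= 0·R1 → [0,0,-2]

L=[[1,0,0],[-2,1,0],[-2,0,1]] U=[[-2,0,2],[0,-1,-1],[0,0,-2]]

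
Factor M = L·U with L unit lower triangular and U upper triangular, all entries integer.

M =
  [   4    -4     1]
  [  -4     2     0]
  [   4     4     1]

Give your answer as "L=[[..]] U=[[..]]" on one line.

L=[[1,0,0],[-1,1,0],[1,-4,1]] U=[[4,-4,1],[0,-2,1],[0,0,4]]

  R1 -= -1·R0 → [0,-2,1]
  R2 -= 1·R0 → [0,8,0]
  R2 -= -4·R1 → [0,0,4]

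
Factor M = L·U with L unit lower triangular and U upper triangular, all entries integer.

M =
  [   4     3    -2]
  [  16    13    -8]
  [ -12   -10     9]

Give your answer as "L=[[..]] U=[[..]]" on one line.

L=[[1,0,0],[4,1,0],[-3,-1,1]] U=[[4,3,-2],[0,1,0],[0,0,3]]

  r1 -= 4·r0 → [0,1,0]
  r2 -= -3·r0 → [0,-1,3]
  r2 -= -1·r1 → [0,0,3]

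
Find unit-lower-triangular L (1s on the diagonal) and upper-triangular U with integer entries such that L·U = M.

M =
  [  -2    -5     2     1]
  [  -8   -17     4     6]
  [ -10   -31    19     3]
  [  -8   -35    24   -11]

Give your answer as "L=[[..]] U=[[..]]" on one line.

L=[[1,0,0,0],[4,1,0,0],[5,-2,1,0],[4,-5,-4,1]] U=[[-2,-5,2,1],[0,3,-4,2],[0,0,1,2],[0,0,0,3]]

  R1 -= 4·R0 → [0,3,-4,2]
  R2 -= 5·R0 → [0,-6,9,-2]
  R3 -= 4·R0 → [0,-15,16,-15]
  R2 -= -2·R1 → [0,0,1,2]
  R3 -= -5·R1 → [0,0,-4,-5]
  R3 -= -4·R2 → [0,0,0,3]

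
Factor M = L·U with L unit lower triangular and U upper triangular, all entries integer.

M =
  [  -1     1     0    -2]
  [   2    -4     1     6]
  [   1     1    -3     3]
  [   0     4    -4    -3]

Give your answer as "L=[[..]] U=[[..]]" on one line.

L=[[1,0,0,0],[-2,1,0,0],[-1,-1,1,0],[0,-2,1,1]] U=[[-1,1,0,-2],[0,-2,1,2],[0,0,-2,3],[0,0,0,-2]]

  r1 -= -2·r0 → [0,-2,1,2]
  r2 -= -1·r0 → [0,2,-3,1]
  r3 -= 0·r0 → [0,4,-4,-3]
  r2 -= -1·r1 → [0,0,-2,3]
  r3 -= -2·r1 → [0,0,-2,1]
  r3 -= 1·r2 → [0,0,0,-2]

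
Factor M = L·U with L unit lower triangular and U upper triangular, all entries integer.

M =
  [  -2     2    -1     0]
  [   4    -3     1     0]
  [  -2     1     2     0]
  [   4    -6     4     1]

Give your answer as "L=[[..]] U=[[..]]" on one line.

  r1 -= -2·r0 → [0,1,-1,0]
  r2 -= 1·r0 → [0,-1,3,0]
  r3 -= -2·r0 → [0,-2,2,1]
  r2 -= -1·r1 → [0,0,2,0]
  r3 -= -2·r1 → [0,0,0,1]
  r3 -= 0·r2 → [0,0,0,1]

L=[[1,0,0,0],[-2,1,0,0],[1,-1,1,0],[-2,-2,0,1]] U=[[-2,2,-1,0],[0,1,-1,0],[0,0,2,0],[0,0,0,1]]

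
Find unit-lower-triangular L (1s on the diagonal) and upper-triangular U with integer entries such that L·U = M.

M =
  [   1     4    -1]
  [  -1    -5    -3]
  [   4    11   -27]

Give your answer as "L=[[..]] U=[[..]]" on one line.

  row1 -= -1·row0 → [0,-1,-4]
  row2 -= 4·row0 → [0,-5,-23]
  row2 -= 5·row1 → [0,0,-3]

L=[[1,0,0],[-1,1,0],[4,5,1]] U=[[1,4,-1],[0,-1,-4],[0,0,-3]]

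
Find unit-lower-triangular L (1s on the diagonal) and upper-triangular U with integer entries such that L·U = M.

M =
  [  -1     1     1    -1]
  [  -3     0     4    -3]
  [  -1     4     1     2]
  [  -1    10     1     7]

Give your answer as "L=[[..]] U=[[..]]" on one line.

  r1 -= 3·r0 → [0,-3,1,0]
  r2 -= 1·r0 → [0,3,0,3]
  r3 -= 1·r0 → [0,9,0,8]
  r2 -= -1·r1 → [0,0,1,3]
  r3 -= -3·r1 → [0,0,3,8]
  r3 -= 3·r2 → [0,0,0,-1]

L=[[1,0,0,0],[3,1,0,0],[1,-1,1,0],[1,-3,3,1]] U=[[-1,1,1,-1],[0,-3,1,0],[0,0,1,3],[0,0,0,-1]]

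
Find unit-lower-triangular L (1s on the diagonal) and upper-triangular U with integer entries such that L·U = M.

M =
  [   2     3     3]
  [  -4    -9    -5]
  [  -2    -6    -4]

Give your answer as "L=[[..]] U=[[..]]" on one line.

L=[[1,0,0],[-2,1,0],[-1,1,1]] U=[[2,3,3],[0,-3,1],[0,0,-2]]

  row1 -= -2·row0 → [0,-3,1]
  row2 -= -1·row0 → [0,-3,-1]
  row2 -= 1·row1 → [0,0,-2]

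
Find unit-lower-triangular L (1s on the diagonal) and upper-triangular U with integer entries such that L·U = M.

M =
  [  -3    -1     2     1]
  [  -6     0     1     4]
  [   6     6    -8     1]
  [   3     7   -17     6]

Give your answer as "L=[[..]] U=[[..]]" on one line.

  r1 -= 2·r0 → [0,2,-3,2]
  r2 -= -2·r0 → [0,4,-4,3]
  r3 -= -1·r0 → [0,6,-15,7]
  r2 -= 2·r1 → [0,0,2,-1]
  r3 -= 3·r1 → [0,0,-6,1]
  r3 -= -3·r2 → [0,0,0,-2]

L=[[1,0,0,0],[2,1,0,0],[-2,2,1,0],[-1,3,-3,1]] U=[[-3,-1,2,1],[0,2,-3,2],[0,0,2,-1],[0,0,0,-2]]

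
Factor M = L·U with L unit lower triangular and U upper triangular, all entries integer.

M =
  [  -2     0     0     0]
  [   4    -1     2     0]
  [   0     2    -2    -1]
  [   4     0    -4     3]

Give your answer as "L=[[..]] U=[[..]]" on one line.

L=[[1,0,0,0],[-2,1,0,0],[0,-2,1,0],[-2,0,-2,1]] U=[[-2,0,0,0],[0,-1,2,0],[0,0,2,-1],[0,0,0,1]]

  r1 -= -2·r0 → [0,-1,2,0]
  r2 -= 0·r0 → [0,2,-2,-1]
  r3 -= -2·r0 → [0,0,-4,3]
  r2 -= -2·r1 → [0,0,2,-1]
  r3 -= 0·r1 → [0,0,-4,3]
  r3 -= -2·r2 → [0,0,0,1]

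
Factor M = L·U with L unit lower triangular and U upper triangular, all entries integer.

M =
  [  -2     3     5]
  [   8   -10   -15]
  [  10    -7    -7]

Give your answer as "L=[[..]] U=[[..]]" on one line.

  row1 -= -4·row0 → [0,2,5]
  row2 -= -5·row0 → [0,8,18]
  row2 -= 4·row1 → [0,0,-2]

L=[[1,0,0],[-4,1,0],[-5,4,1]] U=[[-2,3,5],[0,2,5],[0,0,-2]]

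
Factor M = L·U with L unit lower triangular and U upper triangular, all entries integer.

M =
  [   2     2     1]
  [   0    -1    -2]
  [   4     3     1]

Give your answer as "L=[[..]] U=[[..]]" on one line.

L=[[1,0,0],[0,1,0],[2,1,1]] U=[[2,2,1],[0,-1,-2],[0,0,1]]

  r1 -= 0·r0 → [0,-1,-2]
  r2 -= 2·r0 → [0,-1,-1]
  r2 -= 1·r1 → [0,0,1]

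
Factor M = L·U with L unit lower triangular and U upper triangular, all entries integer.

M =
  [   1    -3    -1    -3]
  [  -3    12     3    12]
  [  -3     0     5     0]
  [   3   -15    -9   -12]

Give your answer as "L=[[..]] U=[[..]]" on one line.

  r1 -= -3·r0 → [0,3,0,3]
  r2 -= -3·r0 → [0,-9,2,-9]
  r3 -= 3·r0 → [0,-6,-6,-3]
  r2 -= -3·r1 → [0,0,2,0]
  r3 -= -2·r1 → [0,0,-6,3]
  r3 -= -3·r2 → [0,0,0,3]

L=[[1,0,0,0],[-3,1,0,0],[-3,-3,1,0],[3,-2,-3,1]] U=[[1,-3,-1,-3],[0,3,0,3],[0,0,2,0],[0,0,0,3]]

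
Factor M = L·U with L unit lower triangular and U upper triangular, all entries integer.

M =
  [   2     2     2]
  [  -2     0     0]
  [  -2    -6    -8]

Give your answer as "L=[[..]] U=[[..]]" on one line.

  row1 -= -1·row0 → [0,2,2]
  row2 -= -1·row0 → [0,-4,-6]
  row2 -= -2·row1 → [0,0,-2]

L=[[1,0,0],[-1,1,0],[-1,-2,1]] U=[[2,2,2],[0,2,2],[0,0,-2]]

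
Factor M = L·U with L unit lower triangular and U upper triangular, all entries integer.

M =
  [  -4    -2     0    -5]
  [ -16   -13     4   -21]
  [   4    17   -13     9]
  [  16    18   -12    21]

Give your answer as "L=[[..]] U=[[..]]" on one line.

  r1 -= 4·r0 → [0,-5,4,-1]
  r2 -= -1·r0 → [0,15,-13,4]
  r3 -= -4·r0 → [0,10,-12,1]
  r2 -= -3·r1 → [0,0,-1,1]
  r3 -= -2·r1 → [0,0,-4,-1]
  r3 -= 4·r2 → [0,0,0,-5]

L=[[1,0,0,0],[4,1,0,0],[-1,-3,1,0],[-4,-2,4,1]] U=[[-4,-2,0,-5],[0,-5,4,-1],[0,0,-1,1],[0,0,0,-5]]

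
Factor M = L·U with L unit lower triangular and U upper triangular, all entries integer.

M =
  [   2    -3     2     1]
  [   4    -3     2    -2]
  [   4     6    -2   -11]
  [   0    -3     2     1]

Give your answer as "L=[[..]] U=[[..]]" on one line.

  R1 -= 2·R0 → [0,3,-2,-4]
  R2 -= 2·R0 → [0,12,-6,-13]
  R3 -= 0·R0 → [0,-3,2,1]
  R2 -= 4·R1 → [0,0,2,3]
  R3 -= -1·R1 → [0,0,0,-3]
  R3 -= 0·R2 → [0,0,0,-3]

L=[[1,0,0,0],[2,1,0,0],[2,4,1,0],[0,-1,0,1]] U=[[2,-3,2,1],[0,3,-2,-4],[0,0,2,3],[0,0,0,-3]]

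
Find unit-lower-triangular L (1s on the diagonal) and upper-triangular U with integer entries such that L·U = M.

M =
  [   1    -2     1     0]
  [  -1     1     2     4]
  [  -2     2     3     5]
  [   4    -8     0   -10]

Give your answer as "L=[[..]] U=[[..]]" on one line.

  row1 -= -1·row0 → [0,-1,3,4]
  row2 -= -2·row0 → [0,-2,5,5]
  row3 -= 4·row0 → [0,0,-4,-10]
  row2 -= 2·row1 → [0,0,-1,-3]
  row3 -= 0·row1 → [0,0,-4,-10]
  row3 -= 4·row2 → [0,0,0,2]

L=[[1,0,0,0],[-1,1,0,0],[-2,2,1,0],[4,0,4,1]] U=[[1,-2,1,0],[0,-1,3,4],[0,0,-1,-3],[0,0,0,2]]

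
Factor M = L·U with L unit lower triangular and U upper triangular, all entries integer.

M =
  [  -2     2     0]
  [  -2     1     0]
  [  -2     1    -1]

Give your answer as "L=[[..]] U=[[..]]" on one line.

  R1 -= 1·R0 → [0,-1,0]
  R2 -= 1·R0 → [0,-1,-1]
  R2 -= 1·R1 → [0,0,-1]

L=[[1,0,0],[1,1,0],[1,1,1]] U=[[-2,2,0],[0,-1,0],[0,0,-1]]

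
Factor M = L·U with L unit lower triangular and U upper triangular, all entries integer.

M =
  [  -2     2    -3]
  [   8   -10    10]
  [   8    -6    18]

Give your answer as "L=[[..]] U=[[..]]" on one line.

L=[[1,0,0],[-4,1,0],[-4,-1,1]] U=[[-2,2,-3],[0,-2,-2],[0,0,4]]

  R1 -= -4·R0 → [0,-2,-2]
  R2 -= -4·R0 → [0,2,6]
  R2 -= -1·R1 → [0,0,4]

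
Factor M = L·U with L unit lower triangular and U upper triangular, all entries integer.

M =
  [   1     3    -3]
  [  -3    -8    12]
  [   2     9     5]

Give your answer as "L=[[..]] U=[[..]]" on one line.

  r1 -= -3·r0 → [0,1,3]
  r2 -= 2·r0 → [0,3,11]
  r2 -= 3·r1 → [0,0,2]

L=[[1,0,0],[-3,1,0],[2,3,1]] U=[[1,3,-3],[0,1,3],[0,0,2]]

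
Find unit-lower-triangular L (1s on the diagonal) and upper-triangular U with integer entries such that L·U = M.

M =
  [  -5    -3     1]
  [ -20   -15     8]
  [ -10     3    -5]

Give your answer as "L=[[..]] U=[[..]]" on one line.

L=[[1,0,0],[4,1,0],[2,-3,1]] U=[[-5,-3,1],[0,-3,4],[0,0,5]]

  row1 -= 4·row0 → [0,-3,4]
  row2 -= 2·row0 → [0,9,-7]
  row2 -= -3·row1 → [0,0,5]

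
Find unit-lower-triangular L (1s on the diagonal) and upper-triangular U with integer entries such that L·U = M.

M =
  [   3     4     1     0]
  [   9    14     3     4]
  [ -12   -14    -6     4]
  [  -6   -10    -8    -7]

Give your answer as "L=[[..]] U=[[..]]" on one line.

L=[[1,0,0,0],[3,1,0,0],[-4,1,1,0],[-2,-1,3,1]] U=[[3,4,1,0],[0,2,0,4],[0,0,-2,0],[0,0,0,-3]]

  row1 -= 3·row0 → [0,2,0,4]
  row2 -= -4·row0 → [0,2,-2,4]
  row3 -= -2·row0 → [0,-2,-6,-7]
  row2 -= 1·row1 → [0,0,-2,0]
  row3 -= -1·row1 → [0,0,-6,-3]
  row3 -= 3·row2 → [0,0,0,-3]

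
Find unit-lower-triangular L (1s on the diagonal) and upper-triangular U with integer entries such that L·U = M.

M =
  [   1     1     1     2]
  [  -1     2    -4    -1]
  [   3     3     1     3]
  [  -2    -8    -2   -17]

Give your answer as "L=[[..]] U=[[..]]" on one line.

L=[[1,0,0,0],[-1,1,0,0],[3,0,1,0],[-2,-2,3,1]] U=[[1,1,1,2],[0,3,-3,1],[0,0,-2,-3],[0,0,0,-2]]

  R1 -= -1·R0 → [0,3,-3,1]
  R2 -= 3·R0 → [0,0,-2,-3]
  R3 -= -2·R0 → [0,-6,0,-13]
  R2 -= 0·R1 → [0,0,-2,-3]
  R3 -= -2·R1 → [0,0,-6,-11]
  R3 -= 3·R2 → [0,0,0,-2]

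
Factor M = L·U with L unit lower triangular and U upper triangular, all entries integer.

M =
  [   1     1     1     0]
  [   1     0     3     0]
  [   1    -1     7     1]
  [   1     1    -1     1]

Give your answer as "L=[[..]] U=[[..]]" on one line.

  row1 -= 1·row0 → [0,-1,2,0]
  row2 -= 1·row0 → [0,-2,6,1]
  row3 -= 1·row0 → [0,0,-2,1]
  row2 -= 2·row1 → [0,0,2,1]
  row3 -= 0·row1 → [0,0,-2,1]
  row3 -= -1·row2 → [0,0,0,2]

L=[[1,0,0,0],[1,1,0,0],[1,2,1,0],[1,0,-1,1]] U=[[1,1,1,0],[0,-1,2,0],[0,0,2,1],[0,0,0,2]]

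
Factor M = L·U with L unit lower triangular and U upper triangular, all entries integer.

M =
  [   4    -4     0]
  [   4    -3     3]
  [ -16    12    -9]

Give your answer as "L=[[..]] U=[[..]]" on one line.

  row1 -= 1·row0 → [0,1,3]
  row2 -= -4·row0 → [0,-4,-9]
  row2 -= -4·row1 → [0,0,3]

L=[[1,0,0],[1,1,0],[-4,-4,1]] U=[[4,-4,0],[0,1,3],[0,0,3]]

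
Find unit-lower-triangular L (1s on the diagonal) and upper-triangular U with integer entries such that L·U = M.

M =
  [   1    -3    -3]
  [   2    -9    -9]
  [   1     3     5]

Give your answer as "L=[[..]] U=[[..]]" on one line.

  row1 -= 2·row0 → [0,-3,-3]
  row2 -= 1·row0 → [0,6,8]
  row2 -= -2·row1 → [0,0,2]

L=[[1,0,0],[2,1,0],[1,-2,1]] U=[[1,-3,-3],[0,-3,-3],[0,0,2]]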